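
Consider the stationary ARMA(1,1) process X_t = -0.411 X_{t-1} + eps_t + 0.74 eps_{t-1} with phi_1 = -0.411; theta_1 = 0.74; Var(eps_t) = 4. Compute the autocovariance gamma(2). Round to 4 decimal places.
\gamma(2) = -0.4529

Multiply the model equation by X_{t-k} and take expectations. With theta_0 = psi_0 = 1 and psi_j the MA(infinity) weights, this gives
  gamma(k) - sum_i phi_i gamma(k-i) = c_k,
  c_k = sigma^2 * sum_{j=k..q} theta_j psi_{j-k}   (c_k = 0 for k > q),
using gamma(-m) = gamma(m).
psi-weights needed (psi_j = theta_j + sum_i phi_i psi_{j-i}):
  psi_1 = theta_1 + phi_1 = 0.74 + (-0.411) = 0.329
Right-hand sides:
  c_0 = sigma^2 (1 + theta_1 psi_1) = 4 * (1 + (0.74)(0.329)) = 4 * 1.24346 = 4.97384
  c_1 = sigma^2 theta_1 = 4 * (0.74) = 2.96
  c_2 = 0
Equations for k = 0 and k = 1 (AR order 1):
  gamma(0) = phi_1 gamma(1) + c_0
  gamma(1) = phi_1 gamma(0) + c_1
Substituting the second into the first: gamma(0) (1 - phi_1^2) = c_0 + phi_1 c_1, so
  gamma(0) = (c_0 + phi_1 c_1) / (1 - phi_1^2) = (4.97384 + (-0.411)(2.96)) / (1 - (-0.411)^2) = 3.75728 / 0.831079 = 4.520966.
  gamma(1) = phi_1 gamma(0) + c_1 = (-0.411)(4.520966) + (2.96) = 1.101883.
For k = 2 (> q): gamma(2) = phi_1 gamma(1) = (-0.411)(1.101883) = -0.452874.
Therefore gamma(2) = -0.4529 (to 4 decimal places).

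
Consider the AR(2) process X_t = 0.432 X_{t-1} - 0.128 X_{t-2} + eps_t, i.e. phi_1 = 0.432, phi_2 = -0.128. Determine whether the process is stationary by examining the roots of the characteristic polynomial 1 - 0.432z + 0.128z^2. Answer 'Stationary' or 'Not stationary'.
\text{Stationary}

The AR(p) characteristic polynomial is P(z) = 1 - 0.432z + 0.128z^2.
Stationarity requires all roots to lie outside the unit circle, i.e. |z| > 1 for every root.
Set 1 + (-0.432) z + (0.128) z^2 = 0, i.e. a z^2 + b z + c = 0 with a = 0.128, b = -0.432, c = 1.
Discriminant D = b^2 - 4ac = (-0.432)^2 - 4*(0.128)*1 = 0.186624 - (0.512) = -0.325376.
D < 0, so the roots are the complex-conjugate pair z = (-b +/- i sqrt(-D)) / (2a) = 1.6875 +/- 2.2282i.
For a conjugate pair |z|^2 = z * conj(z) = (product of roots) = c/a = 1/(0.128) = 7.8125, so |z| = sqrt(7.8125) = 2.7951 for both roots.
Moduli of all roots: 2.7951, 2.7951.
All moduli strictly greater than 1? Yes.
Verdict: Stationary.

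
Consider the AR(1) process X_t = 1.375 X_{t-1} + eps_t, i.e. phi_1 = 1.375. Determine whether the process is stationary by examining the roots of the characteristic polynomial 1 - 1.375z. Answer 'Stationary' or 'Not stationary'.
\text{Not stationary}

The AR(p) characteristic polynomial is P(z) = 1 - 1.375z.
Stationarity requires all roots to lie outside the unit circle, i.e. |z| > 1 for every root.
This is linear in z: 1 + (-1.375) z = 0  =>  z = -1/(-1.375) = 0.727273,  |z| = 0.727273.
Moduli of all roots: 0.7273.
All moduli strictly greater than 1? No.
Verdict: Not stationary.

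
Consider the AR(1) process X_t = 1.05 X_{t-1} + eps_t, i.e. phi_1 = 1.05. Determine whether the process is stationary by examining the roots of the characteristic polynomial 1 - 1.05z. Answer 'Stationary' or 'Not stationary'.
\text{Not stationary}

The AR(p) characteristic polynomial is P(z) = 1 - 1.05z.
Stationarity requires all roots to lie outside the unit circle, i.e. |z| > 1 for every root.
This is linear in z: 1 + (-1.05) z = 0  =>  z = -1/(-1.05) = 0.952381,  |z| = 0.952381.
Moduli of all roots: 0.9524.
All moduli strictly greater than 1? No.
Verdict: Not stationary.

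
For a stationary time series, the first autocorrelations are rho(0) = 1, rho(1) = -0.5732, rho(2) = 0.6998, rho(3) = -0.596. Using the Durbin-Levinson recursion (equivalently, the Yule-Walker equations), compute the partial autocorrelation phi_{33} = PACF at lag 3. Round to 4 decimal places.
\phi_{33} = -0.2139

The PACF at lag k is phi_{kk}, the last component of the solution
to the Yule-Walker system G_k phi = r_k where
  (G_k)_{ij} = rho(|i - j|), (r_k)_i = rho(i), i,j = 1..k.
Equivalently, Durbin-Levinson gives phi_{kk} iteratively:
  phi_{11} = rho(1)
  phi_{kk} = [rho(k) - sum_{j=1..k-1} phi_{k-1,j} rho(k-j)]
            / [1 - sum_{j=1..k-1} phi_{k-1,j} rho(j)],
  phi_{k,j} = phi_{k-1,j} - phi_{kk} phi_{k-1,k-j},  j = 1..k-1.
Step k = 1:
  phi_11 = rho(1) = -0.5732.
Step k = 2:
  phi_22 = [rho(2) - phi_11 rho(1)] / [1 - phi_11 rho(1)] = [0.6998 - (-0.5732)(-0.5732)] / [1 - (-0.5732)(-0.5732)]
         = 0.37124176 / 0.67144176 = 0.552902.
  Update: phi_21 = phi_11 - phi_22 phi_11 = -0.5732 - (0.552902)(-0.5732) = -0.256276.
Step k = 3:
  phi_33 = [rho(3) - phi_21 rho(2) - phi_22 rho(1)] / [1 - phi_21 rho(1) - phi_22 rho(2)]
    numerator   = -0.596 - (-0.256276)(0.6998) - (0.552902)(-0.5732) = -0.09973416
    denominator = 1 - (-0.256276)(-0.5732) - (0.552902)(0.6998) = 0.4661813
  phi_33 = -0.09973416 / 0.4661813 = -0.2139.
Therefore phi_{33} = -0.2139.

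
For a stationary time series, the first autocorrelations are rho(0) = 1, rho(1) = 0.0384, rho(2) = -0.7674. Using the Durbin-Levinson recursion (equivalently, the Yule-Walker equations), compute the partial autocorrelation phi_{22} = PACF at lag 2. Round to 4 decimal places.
\phi_{22} = -0.7700

The PACF at lag k is phi_{kk}, the last component of the solution
to the Yule-Walker system G_k phi = r_k where
  (G_k)_{ij} = rho(|i - j|), (r_k)_i = rho(i), i,j = 1..k.
Equivalently, Durbin-Levinson gives phi_{kk} iteratively:
  phi_{11} = rho(1)
  phi_{kk} = [rho(k) - sum_{j=1..k-1} phi_{k-1,j} rho(k-j)]
            / [1 - sum_{j=1..k-1} phi_{k-1,j} rho(j)],
  phi_{k,j} = phi_{k-1,j} - phi_{kk} phi_{k-1,k-j},  j = 1..k-1.
Step k = 1:
  phi_11 = rho(1) = 0.0384.
Step k = 2:
  phi_22 = [rho(2) - phi_11 rho(1)] / [1 - phi_11 rho(1)] = [-0.7674 - (0.0384)(0.0384)] / [1 - (0.0384)(0.0384)]
         = -0.76887456 / 0.99852544 = -0.77.
Therefore phi_{22} = -0.7700.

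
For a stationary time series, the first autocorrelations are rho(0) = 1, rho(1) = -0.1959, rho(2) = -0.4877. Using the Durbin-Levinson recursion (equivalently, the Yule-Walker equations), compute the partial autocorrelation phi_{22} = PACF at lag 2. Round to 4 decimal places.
\phi_{22} = -0.5471

The PACF at lag k is phi_{kk}, the last component of the solution
to the Yule-Walker system G_k phi = r_k where
  (G_k)_{ij} = rho(|i - j|), (r_k)_i = rho(i), i,j = 1..k.
Equivalently, Durbin-Levinson gives phi_{kk} iteratively:
  phi_{11} = rho(1)
  phi_{kk} = [rho(k) - sum_{j=1..k-1} phi_{k-1,j} rho(k-j)]
            / [1 - sum_{j=1..k-1} phi_{k-1,j} rho(j)],
  phi_{k,j} = phi_{k-1,j} - phi_{kk} phi_{k-1,k-j},  j = 1..k-1.
Step k = 1:
  phi_11 = rho(1) = -0.1959.
Step k = 2:
  phi_22 = [rho(2) - phi_11 rho(1)] / [1 - phi_11 rho(1)] = [-0.4877 - (-0.1959)(-0.1959)] / [1 - (-0.1959)(-0.1959)]
         = -0.52607681 / 0.96162319 = -0.5471.
Therefore phi_{22} = -0.5471.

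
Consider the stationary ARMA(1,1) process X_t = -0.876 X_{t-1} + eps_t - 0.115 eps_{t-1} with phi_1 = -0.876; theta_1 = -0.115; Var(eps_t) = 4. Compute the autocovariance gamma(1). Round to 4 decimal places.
\gamma(1) = -18.7570

Multiply the model equation by X_{t-k} and take expectations. With theta_0 = psi_0 = 1 and psi_j the MA(infinity) weights, this gives
  gamma(k) - sum_i phi_i gamma(k-i) = c_k,
  c_k = sigma^2 * sum_{j=k..q} theta_j psi_{j-k}   (c_k = 0 for k > q),
using gamma(-m) = gamma(m).
psi-weights needed (psi_j = theta_j + sum_i phi_i psi_{j-i}):
  psi_1 = theta_1 + phi_1 = -0.115 + (-0.876) = -0.991
Right-hand sides:
  c_0 = sigma^2 (1 + theta_1 psi_1) = 4 * (1 + (-0.115)(-0.991)) = 4 * 1.113965 = 4.45586
  c_1 = sigma^2 theta_1 = 4 * (-0.115) = -0.46
  c_2 = 0
Equations for k = 0 and k = 1 (AR order 1):
  gamma(0) = phi_1 gamma(1) + c_0
  gamma(1) = phi_1 gamma(0) + c_1
Substituting the second into the first: gamma(0) (1 - phi_1^2) = c_0 + phi_1 c_1, so
  gamma(0) = (c_0 + phi_1 c_1) / (1 - phi_1^2) = (4.45586 + (-0.876)(-0.46)) / (1 - (-0.876)^2) = 4.85882 / 0.232624 = 20.887011.
  gamma(1) = phi_1 gamma(0) + c_1 = (-0.876)(20.887011) + (-0.46) = -18.757021.
Therefore gamma(1) = -18.7570 (to 4 decimal places).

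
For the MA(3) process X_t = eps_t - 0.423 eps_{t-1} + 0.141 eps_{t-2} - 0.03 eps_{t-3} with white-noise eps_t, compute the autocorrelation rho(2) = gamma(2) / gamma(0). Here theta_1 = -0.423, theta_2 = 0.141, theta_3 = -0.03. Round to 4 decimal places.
\rho(2) = 0.1281

For an MA(q) process with theta_0 = 1, the autocovariance is
  gamma(k) = sigma^2 * sum_{i=0..q-k} theta_i * theta_{i+k},
and rho(k) = gamma(k) / gamma(0). Sigma^2 cancels.
  numerator   = (1)*(0.141) + (-0.423)*(-0.03) = 0.15369.
  denominator = (1)^2 + (-0.423)^2 + (0.141)^2 + (-0.03)^2 = 1.19971.
  rho(2) = 0.15369 / 1.19971 = 0.1281.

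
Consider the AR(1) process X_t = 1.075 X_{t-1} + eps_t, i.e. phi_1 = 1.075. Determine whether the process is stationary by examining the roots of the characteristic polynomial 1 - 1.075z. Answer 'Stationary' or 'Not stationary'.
\text{Not stationary}

The AR(p) characteristic polynomial is P(z) = 1 - 1.075z.
Stationarity requires all roots to lie outside the unit circle, i.e. |z| > 1 for every root.
This is linear in z: 1 + (-1.075) z = 0  =>  z = -1/(-1.075) = 0.930233,  |z| = 0.930233.
Moduli of all roots: 0.9302.
All moduli strictly greater than 1? No.
Verdict: Not stationary.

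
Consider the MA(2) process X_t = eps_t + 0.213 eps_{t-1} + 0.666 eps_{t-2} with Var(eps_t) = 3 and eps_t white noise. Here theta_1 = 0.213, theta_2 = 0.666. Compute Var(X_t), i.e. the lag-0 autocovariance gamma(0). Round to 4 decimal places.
\gamma(0) = 4.4668

For an MA(q) process X_t = eps_t + sum_i theta_i eps_{t-i} with
Var(eps_t) = sigma^2, the variance is
  gamma(0) = sigma^2 * (1 + sum_i theta_i^2).
  sum_i theta_i^2 = (0.213)^2 + (0.666)^2 = 0.045369 + 0.443556 = 0.488925.
  gamma(0) = 3 * (1 + 0.488925) = 3 * 1.488925 = 4.466775, which rounds to 4.4668.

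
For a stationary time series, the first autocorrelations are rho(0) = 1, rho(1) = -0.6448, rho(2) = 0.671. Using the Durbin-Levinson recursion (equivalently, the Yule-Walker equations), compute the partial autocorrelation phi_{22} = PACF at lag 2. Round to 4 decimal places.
\phi_{22} = 0.4369

The PACF at lag k is phi_{kk}, the last component of the solution
to the Yule-Walker system G_k phi = r_k where
  (G_k)_{ij} = rho(|i - j|), (r_k)_i = rho(i), i,j = 1..k.
Equivalently, Durbin-Levinson gives phi_{kk} iteratively:
  phi_{11} = rho(1)
  phi_{kk} = [rho(k) - sum_{j=1..k-1} phi_{k-1,j} rho(k-j)]
            / [1 - sum_{j=1..k-1} phi_{k-1,j} rho(j)],
  phi_{k,j} = phi_{k-1,j} - phi_{kk} phi_{k-1,k-j},  j = 1..k-1.
Step k = 1:
  phi_11 = rho(1) = -0.6448.
Step k = 2:
  phi_22 = [rho(2) - phi_11 rho(1)] / [1 - phi_11 rho(1)] = [0.671 - (-0.6448)(-0.6448)] / [1 - (-0.6448)(-0.6448)]
         = 0.25523296 / 0.58423296 = 0.4369.
Therefore phi_{22} = 0.4369.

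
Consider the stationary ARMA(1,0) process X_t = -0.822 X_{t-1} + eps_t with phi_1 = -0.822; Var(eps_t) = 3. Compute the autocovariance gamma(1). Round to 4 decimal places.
\gamma(1) = -7.6037

Multiply the model equation by X_{t-k} and take expectations. With theta_0 = psi_0 = 1 and psi_j the MA(infinity) weights, this gives
  gamma(k) - sum_i phi_i gamma(k-i) = c_k,
  c_k = sigma^2 * sum_{j=k..q} theta_j psi_{j-k}   (c_k = 0 for k > q),
using gamma(-m) = gamma(m).
Pure AR (q = 0): c_0 = sigma^2 = 3, c_k = 0 for k >= 1.
Equations for k = 0 and k = 1 (AR order 1):
  gamma(0) = phi_1 gamma(1) + c_0
  gamma(1) = phi_1 gamma(0) + c_1
Substituting the second into the first: gamma(0) (1 - phi_1^2) = c_0 + phi_1 c_1, so
  gamma(0) = c_0 / (1 - phi_1^2) = 3 / (1 - (-0.822)^2) = 3 / 0.324316 = 9.250237.
  gamma(1) = phi_1 gamma(0) = (-0.822)(9.250237) = -7.603695.
Therefore gamma(1) = -7.6037 (to 4 decimal places).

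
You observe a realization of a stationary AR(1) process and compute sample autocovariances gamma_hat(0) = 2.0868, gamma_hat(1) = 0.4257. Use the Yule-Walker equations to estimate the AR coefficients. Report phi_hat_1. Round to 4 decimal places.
\hat\phi_{1} = 0.2040

The Yule-Walker equations for an AR(p) process read, in matrix form,
  Gamma_p phi = r_p,   with   (Gamma_p)_{ij} = gamma(|i - j|),
                       (r_p)_i = gamma(i),   i,j = 1..p.
Substitute the sample gammas (Toeplitz matrix and right-hand side of size 1):
  Gamma_p = [[2.0868]]
  r_p     = [0.4257]
With p = 1 this is the single equation gamma(0) phi_1 = gamma(1):
  phi_hat_1 = gamma(1) / gamma(0) = 0.4257 / 2.0868 = 0.2040.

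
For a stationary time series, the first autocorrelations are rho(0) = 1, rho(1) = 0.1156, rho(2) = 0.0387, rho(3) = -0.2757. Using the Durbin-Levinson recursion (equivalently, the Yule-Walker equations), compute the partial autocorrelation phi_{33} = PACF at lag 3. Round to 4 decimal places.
\phi_{33} = -0.2871

The PACF at lag k is phi_{kk}, the last component of the solution
to the Yule-Walker system G_k phi = r_k where
  (G_k)_{ij} = rho(|i - j|), (r_k)_i = rho(i), i,j = 1..k.
Equivalently, Durbin-Levinson gives phi_{kk} iteratively:
  phi_{11} = rho(1)
  phi_{kk} = [rho(k) - sum_{j=1..k-1} phi_{k-1,j} rho(k-j)]
            / [1 - sum_{j=1..k-1} phi_{k-1,j} rho(j)],
  phi_{k,j} = phi_{k-1,j} - phi_{kk} phi_{k-1,k-j},  j = 1..k-1.
Step k = 1:
  phi_11 = rho(1) = 0.1156.
Step k = 2:
  phi_22 = [rho(2) - phi_11 rho(1)] / [1 - phi_11 rho(1)] = [0.0387 - (0.1156)(0.1156)] / [1 - (0.1156)(0.1156)]
         = 0.02533664 / 0.98663664 = 0.02568.
  Update: phi_21 = phi_11 - phi_22 phi_11 = 0.1156 - (0.02568)(0.1156) = 0.112631.
Step k = 3:
  phi_33 = [rho(3) - phi_21 rho(2) - phi_22 rho(1)] / [1 - phi_21 rho(1) - phi_22 rho(2)]
    numerator   = -0.2757 - (0.112631)(0.0387) - (0.02568)(0.1156) = -0.28302742
    denominator = 1 - (0.112631)(0.1156) - (0.02568)(0.0387) = 0.985986
  phi_33 = -0.28302742 / 0.985986 = -0.2871.
Therefore phi_{33} = -0.2871.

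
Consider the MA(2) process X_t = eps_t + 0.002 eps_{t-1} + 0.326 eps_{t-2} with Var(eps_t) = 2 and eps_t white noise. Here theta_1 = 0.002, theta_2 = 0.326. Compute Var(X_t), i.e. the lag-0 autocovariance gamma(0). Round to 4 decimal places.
\gamma(0) = 2.2126

For an MA(q) process X_t = eps_t + sum_i theta_i eps_{t-i} with
Var(eps_t) = sigma^2, the variance is
  gamma(0) = sigma^2 * (1 + sum_i theta_i^2).
  sum_i theta_i^2 = (0.002)^2 + (0.326)^2 = 0.000004 + 0.106276 = 0.10628.
  gamma(0) = 2 * (1 + 0.10628) = 2 * 1.10628 = 2.21256, which rounds to 2.2126.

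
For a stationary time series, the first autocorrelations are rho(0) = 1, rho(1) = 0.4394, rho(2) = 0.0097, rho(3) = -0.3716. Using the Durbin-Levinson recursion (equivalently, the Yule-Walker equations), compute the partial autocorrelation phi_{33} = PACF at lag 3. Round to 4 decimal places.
\phi_{33} = -0.3619

The PACF at lag k is phi_{kk}, the last component of the solution
to the Yule-Walker system G_k phi = r_k where
  (G_k)_{ij} = rho(|i - j|), (r_k)_i = rho(i), i,j = 1..k.
Equivalently, Durbin-Levinson gives phi_{kk} iteratively:
  phi_{11} = rho(1)
  phi_{kk} = [rho(k) - sum_{j=1..k-1} phi_{k-1,j} rho(k-j)]
            / [1 - sum_{j=1..k-1} phi_{k-1,j} rho(j)],
  phi_{k,j} = phi_{k-1,j} - phi_{kk} phi_{k-1,k-j},  j = 1..k-1.
Step k = 1:
  phi_11 = rho(1) = 0.4394.
Step k = 2:
  phi_22 = [rho(2) - phi_11 rho(1)] / [1 - phi_11 rho(1)] = [0.0097 - (0.4394)(0.4394)] / [1 - (0.4394)(0.4394)]
         = -0.18337236 / 0.80692764 = -0.227248.
  Update: phi_21 = phi_11 - phi_22 phi_11 = 0.4394 - (-0.227248)(0.4394) = 0.539253.
Step k = 3:
  phi_33 = [rho(3) - phi_21 rho(2) - phi_22 rho(1)] / [1 - phi_21 rho(1) - phi_22 rho(2)]
    numerator   = -0.3716 - (0.539253)(0.0097) - (-0.227248)(0.4394) = -0.27697816
    denominator = 1 - (0.539253)(0.4394) - (-0.227248)(0.0097) = 0.76525671
  phi_33 = -0.27697816 / 0.76525671 = -0.3619.
Therefore phi_{33} = -0.3619.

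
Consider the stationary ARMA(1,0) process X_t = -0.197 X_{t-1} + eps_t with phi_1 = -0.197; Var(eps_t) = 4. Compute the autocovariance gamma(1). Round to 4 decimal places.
\gamma(1) = -0.8198

Multiply the model equation by X_{t-k} and take expectations. With theta_0 = psi_0 = 1 and psi_j the MA(infinity) weights, this gives
  gamma(k) - sum_i phi_i gamma(k-i) = c_k,
  c_k = sigma^2 * sum_{j=k..q} theta_j psi_{j-k}   (c_k = 0 for k > q),
using gamma(-m) = gamma(m).
Pure AR (q = 0): c_0 = sigma^2 = 4, c_k = 0 for k >= 1.
Equations for k = 0 and k = 1 (AR order 1):
  gamma(0) = phi_1 gamma(1) + c_0
  gamma(1) = phi_1 gamma(0) + c_1
Substituting the second into the first: gamma(0) (1 - phi_1^2) = c_0 + phi_1 c_1, so
  gamma(0) = c_0 / (1 - phi_1^2) = 4 / (1 - (-0.197)^2) = 4 / 0.961191 = 4.161504.
  gamma(1) = phi_1 gamma(0) = (-0.197)(4.161504) = -0.819816.
Therefore gamma(1) = -0.8198 (to 4 decimal places).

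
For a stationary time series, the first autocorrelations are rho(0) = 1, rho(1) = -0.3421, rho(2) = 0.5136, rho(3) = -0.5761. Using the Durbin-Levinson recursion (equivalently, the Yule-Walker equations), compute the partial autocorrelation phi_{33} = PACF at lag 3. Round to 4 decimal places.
\phi_{33} = -0.4620

The PACF at lag k is phi_{kk}, the last component of the solution
to the Yule-Walker system G_k phi = r_k where
  (G_k)_{ij} = rho(|i - j|), (r_k)_i = rho(i), i,j = 1..k.
Equivalently, Durbin-Levinson gives phi_{kk} iteratively:
  phi_{11} = rho(1)
  phi_{kk} = [rho(k) - sum_{j=1..k-1} phi_{k-1,j} rho(k-j)]
            / [1 - sum_{j=1..k-1} phi_{k-1,j} rho(j)],
  phi_{k,j} = phi_{k-1,j} - phi_{kk} phi_{k-1,k-j},  j = 1..k-1.
Step k = 1:
  phi_11 = rho(1) = -0.3421.
Step k = 2:
  phi_22 = [rho(2) - phi_11 rho(1)] / [1 - phi_11 rho(1)] = [0.5136 - (-0.3421)(-0.3421)] / [1 - (-0.3421)(-0.3421)]
         = 0.39656759 / 0.88296759 = 0.44913.
  Update: phi_21 = phi_11 - phi_22 phi_11 = -0.3421 - (0.44913)(-0.3421) = -0.188452.
Step k = 3:
  phi_33 = [rho(3) - phi_21 rho(2) - phi_22 rho(1)] / [1 - phi_21 rho(1) - phi_22 rho(2)]
    numerator   = -0.5761 - (-0.188452)(0.5136) - (0.44913)(-0.3421) = -0.32566329
    denominator = 1 - (-0.188452)(-0.3421) - (0.44913)(0.5136) = 0.70485703
  phi_33 = -0.32566329 / 0.70485703 = -0.462.
Therefore phi_{33} = -0.4620.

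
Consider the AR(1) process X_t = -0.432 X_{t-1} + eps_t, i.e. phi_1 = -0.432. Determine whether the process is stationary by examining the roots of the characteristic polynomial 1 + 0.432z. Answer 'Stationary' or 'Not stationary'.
\text{Stationary}

The AR(p) characteristic polynomial is P(z) = 1 + 0.432z.
Stationarity requires all roots to lie outside the unit circle, i.e. |z| > 1 for every root.
This is linear in z: 1 + (0.432) z = 0  =>  z = -1/(0.432) = -2.314815,  |z| = 2.314815.
Moduli of all roots: 2.3148.
All moduli strictly greater than 1? Yes.
Verdict: Stationary.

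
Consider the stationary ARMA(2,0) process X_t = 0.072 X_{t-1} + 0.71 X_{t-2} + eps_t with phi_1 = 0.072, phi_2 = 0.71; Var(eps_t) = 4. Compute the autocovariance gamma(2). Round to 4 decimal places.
\gamma(2) = 6.2568

Multiply the model equation by X_{t-k} and take expectations. With theta_0 = psi_0 = 1 and psi_j the MA(infinity) weights, this gives
  gamma(k) - sum_i phi_i gamma(k-i) = c_k,
  c_k = sigma^2 * sum_{j=k..q} theta_j psi_{j-k}   (c_k = 0 for k > q),
using gamma(-m) = gamma(m).
Pure AR (q = 0): c_0 = sigma^2 = 4, c_k = 0 for k >= 1.
Equations for k = 0, 1, 2 (AR order 2, c_2 = 0):
  (E0) gamma(0) = phi_1 gamma(1) + phi_2 gamma(2) + c_0
  (E1) gamma(1) = phi_1 gamma(0) + phi_2 gamma(1) + c_1
  (E2) gamma(2) = phi_1 gamma(1) + phi_2 gamma(0)
From (E1): gamma(1) = A gamma(0) + B with
  A = phi_1 / (1 - phi_2) = 0.072 / 0.29 = 0.248276,   B = c_1 / (1 - phi_2) = 0 / 0.29 = 0.
Insert (E2) into (E0): gamma(0) (1 - phi_2^2) = phi_1 (1 + phi_2) gamma(1) + c_0.
  phi_1 (1 + phi_2) = (0.072)(1.71) = 0.12312,   1 - phi_2^2 = 0.4959.
Replace gamma(1) by A gamma(0) + B and collect gamma(0):
  gamma(0) [0.4959 - (0.12312)(0.248276)] = c_0 = 4
  gamma(0) * 0.465332 = 4
  gamma(0) = 4 / 0.465332 = 8.596008.
  gamma(1) = A gamma(0) = (0.248276)(8.596008) = 2.134181.
  gamma(2) = phi_1 gamma(1) + phi_2 gamma(0) = (0.072)(2.134181) + (0.71)(8.596008) = 6.256827.
Therefore gamma(2) = 6.2568 (to 4 decimal places).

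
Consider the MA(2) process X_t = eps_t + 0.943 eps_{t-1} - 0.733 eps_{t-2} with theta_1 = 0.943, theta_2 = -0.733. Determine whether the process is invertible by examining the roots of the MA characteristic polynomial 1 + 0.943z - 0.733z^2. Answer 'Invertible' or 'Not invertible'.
\text{Not invertible}

The MA(q) characteristic polynomial is P(z) = 1 + 0.943z - 0.733z^2.
Invertibility requires all roots to lie outside the unit circle, i.e. |z| > 1 for every root.
Set 1 + (0.943) z + (-0.733) z^2 = 0, i.e. a z^2 + b z + c = 0 with a = -0.733, b = 0.943, c = 1.
Discriminant D = b^2 - 4ac = (0.943)^2 - 4*(-0.733)*1 = 0.889249 - (-2.932) = 3.821249.
D >= 0, so the roots are real: z = (-b +/- sqrt(D)) / (2a) = (-0.943 +/- 1.954802) / (-1.466).
  z_1 = (-0.943 + 1.954802) / (-1.466) = -0.6902,   |z_1| = 0.6902.
  z_2 = (-0.943 - 1.954802) / (-1.466) = 1.9767,   |z_2| = 1.9767.
Moduli of all roots: 0.6902, 1.9767.
All moduli strictly greater than 1? No.
Verdict: Not invertible.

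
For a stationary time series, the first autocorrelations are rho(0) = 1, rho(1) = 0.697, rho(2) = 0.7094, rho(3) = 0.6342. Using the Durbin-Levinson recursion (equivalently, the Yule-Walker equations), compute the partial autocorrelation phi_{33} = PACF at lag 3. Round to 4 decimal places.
\phi_{33} = 0.1239

The PACF at lag k is phi_{kk}, the last component of the solution
to the Yule-Walker system G_k phi = r_k where
  (G_k)_{ij} = rho(|i - j|), (r_k)_i = rho(i), i,j = 1..k.
Equivalently, Durbin-Levinson gives phi_{kk} iteratively:
  phi_{11} = rho(1)
  phi_{kk} = [rho(k) - sum_{j=1..k-1} phi_{k-1,j} rho(k-j)]
            / [1 - sum_{j=1..k-1} phi_{k-1,j} rho(j)],
  phi_{k,j} = phi_{k-1,j} - phi_{kk} phi_{k-1,k-j},  j = 1..k-1.
Step k = 1:
  phi_11 = rho(1) = 0.697.
Step k = 2:
  phi_22 = [rho(2) - phi_11 rho(1)] / [1 - phi_11 rho(1)] = [0.7094 - (0.697)(0.697)] / [1 - (0.697)(0.697)]
         = 0.223591 / 0.514191 = 0.43484.
  Update: phi_21 = phi_11 - phi_22 phi_11 = 0.697 - (0.43484)(0.697) = 0.393916.
Step k = 3:
  phi_33 = [rho(3) - phi_21 rho(2) - phi_22 rho(1)] / [1 - phi_21 rho(1) - phi_22 rho(2)]
    numerator   = 0.6342 - (0.393916)(0.7094) - (0.43484)(0.697) = 0.05167207
    denominator = 1 - (0.393916)(0.697) - (0.43484)(0.7094) = 0.41696461
  phi_33 = 0.05167207 / 0.41696461 = 0.1239.
Therefore phi_{33} = 0.1239.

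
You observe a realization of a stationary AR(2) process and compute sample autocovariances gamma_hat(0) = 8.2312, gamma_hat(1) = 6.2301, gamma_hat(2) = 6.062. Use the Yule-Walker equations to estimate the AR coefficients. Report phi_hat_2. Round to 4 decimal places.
\hat\phi_{2} = 0.3830

The Yule-Walker equations for an AR(p) process read, in matrix form,
  Gamma_p phi = r_p,   with   (Gamma_p)_{ij} = gamma(|i - j|),
                       (r_p)_i = gamma(i),   i,j = 1..p.
Substitute the sample gammas (Toeplitz matrix and right-hand side of size 2):
  Gamma_p = [[8.2312, 6.2301], [6.2301, 8.2312]]
  r_p     = [6.2301, 6.062]
Written out:
  8.2312 phi_1 + 6.2301 phi_2 = 6.2301
  6.2301 phi_1 + 8.2312 phi_2 = 6.062
Solve by Cramer's rule:
  det = gamma(0)^2 - gamma(1)^2 = (8.2312)^2 - (6.2301)^2 = 67.75265344 - 38.81414601 = 28.93850743
  phi_hat_1 = [gamma(1) gamma(0) - gamma(1) gamma(2)] / det = [(6.2301)(8.2312) - (6.2301)(6.062)] / 28.93850743 = 13.51433292 / 28.93850743 = 0.467
  phi_hat_2 = [gamma(0) gamma(2) - gamma(1)^2] / det = [(8.2312)(6.062) - (6.2301)^2] / 28.93850743 = 11.08338839 / 28.93850743 = 0.383
So phi_hat = [0.4670, 0.3830].
Therefore phi_hat_2 = 0.3830.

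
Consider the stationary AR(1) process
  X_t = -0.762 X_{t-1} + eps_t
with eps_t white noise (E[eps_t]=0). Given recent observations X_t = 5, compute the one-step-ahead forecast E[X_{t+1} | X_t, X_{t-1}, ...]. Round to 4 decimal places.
E[X_{t+1} \mid \mathcal F_t] = -3.8100

For an AR(p) model X_t = c + sum_i phi_i X_{t-i} + eps_t, the
one-step-ahead conditional mean is
  E[X_{t+1} | X_t, ...] = c + sum_i phi_i X_{t+1-i}.
Substitute known values:
  E[X_{t+1} | ...] = (-0.762) * (5)
                   = -3.8100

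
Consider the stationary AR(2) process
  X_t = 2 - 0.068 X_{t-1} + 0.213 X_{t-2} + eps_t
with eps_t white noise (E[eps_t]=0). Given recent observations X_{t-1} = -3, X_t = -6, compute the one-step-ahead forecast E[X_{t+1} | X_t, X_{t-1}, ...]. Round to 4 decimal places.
E[X_{t+1} \mid \mathcal F_t] = 1.7690

For an AR(p) model X_t = c + sum_i phi_i X_{t-i} + eps_t, the
one-step-ahead conditional mean is
  E[X_{t+1} | X_t, ...] = c + sum_i phi_i X_{t+1-i}.
Substitute known values:
  E[X_{t+1} | ...] = 2 + (-0.068) * (-6) + (0.213) * (-3)
                   = 1.7690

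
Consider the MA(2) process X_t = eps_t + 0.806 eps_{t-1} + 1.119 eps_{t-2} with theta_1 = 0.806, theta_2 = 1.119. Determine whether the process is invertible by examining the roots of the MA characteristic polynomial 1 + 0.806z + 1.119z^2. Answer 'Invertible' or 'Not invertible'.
\text{Not invertible}

The MA(q) characteristic polynomial is P(z) = 1 + 0.806z + 1.119z^2.
Invertibility requires all roots to lie outside the unit circle, i.e. |z| > 1 for every root.
Set 1 + (0.806) z + (1.119) z^2 = 0, i.e. a z^2 + b z + c = 0 with a = 1.119, b = 0.806, c = 1.
Discriminant D = b^2 - 4ac = (0.806)^2 - 4*(1.119)*1 = 0.649636 - (4.476) = -3.826364.
D < 0, so the roots are the complex-conjugate pair z = (-b +/- i sqrt(-D)) / (2a) = -0.3601 +/- 0.874i.
For a conjugate pair |z|^2 = z * conj(z) = (product of roots) = c/a = 1/(1.119) = 0.893655, so |z| = sqrt(0.893655) = 0.9453 for both roots.
Moduli of all roots: 0.9453, 0.9453.
All moduli strictly greater than 1? No.
Verdict: Not invertible.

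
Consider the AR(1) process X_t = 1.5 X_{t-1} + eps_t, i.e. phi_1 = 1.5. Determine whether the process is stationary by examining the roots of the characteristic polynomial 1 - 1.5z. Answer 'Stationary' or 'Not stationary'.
\text{Not stationary}

The AR(p) characteristic polynomial is P(z) = 1 - 1.5z.
Stationarity requires all roots to lie outside the unit circle, i.e. |z| > 1 for every root.
This is linear in z: 1 + (-1.5) z = 0  =>  z = -1/(-1.5) = 0.666667,  |z| = 0.666667.
Moduli of all roots: 0.6667.
All moduli strictly greater than 1? No.
Verdict: Not stationary.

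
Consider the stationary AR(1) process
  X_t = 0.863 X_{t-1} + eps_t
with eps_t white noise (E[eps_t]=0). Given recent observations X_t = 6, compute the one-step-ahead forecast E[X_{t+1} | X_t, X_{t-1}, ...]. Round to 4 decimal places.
E[X_{t+1} \mid \mathcal F_t] = 5.1780

For an AR(p) model X_t = c + sum_i phi_i X_{t-i} + eps_t, the
one-step-ahead conditional mean is
  E[X_{t+1} | X_t, ...] = c + sum_i phi_i X_{t+1-i}.
Substitute known values:
  E[X_{t+1} | ...] = (0.863) * (6)
                   = 5.1780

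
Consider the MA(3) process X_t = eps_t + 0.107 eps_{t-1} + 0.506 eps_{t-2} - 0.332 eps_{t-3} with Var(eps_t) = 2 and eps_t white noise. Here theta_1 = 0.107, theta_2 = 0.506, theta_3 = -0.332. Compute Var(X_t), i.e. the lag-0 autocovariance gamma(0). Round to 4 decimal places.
\gamma(0) = 2.7554

For an MA(q) process X_t = eps_t + sum_i theta_i eps_{t-i} with
Var(eps_t) = sigma^2, the variance is
  gamma(0) = sigma^2 * (1 + sum_i theta_i^2).
  sum_i theta_i^2 = (0.107)^2 + (0.506)^2 + (-0.332)^2 = 0.011449 + 0.256036 + 0.110224 = 0.377709.
  gamma(0) = 2 * (1 + 0.377709) = 2 * 1.377709 = 2.755418, which rounds to 2.7554.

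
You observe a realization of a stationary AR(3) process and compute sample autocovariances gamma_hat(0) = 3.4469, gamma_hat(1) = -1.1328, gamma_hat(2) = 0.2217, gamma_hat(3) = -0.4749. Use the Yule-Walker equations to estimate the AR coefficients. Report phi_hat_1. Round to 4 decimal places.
\hat\phi_{1} = -0.3520

The Yule-Walker equations for an AR(p) process read, in matrix form,
  Gamma_p phi = r_p,   with   (Gamma_p)_{ij} = gamma(|i - j|),
                       (r_p)_i = gamma(i),   i,j = 1..p.
Substitute the sample gammas (Toeplitz matrix and right-hand side of size 3):
  Gamma_p = [[3.4469, -1.1328, 0.2217], [-1.1328, 3.4469, -1.1328], [0.2217, -1.1328, 3.4469]]
  r_p     = [-1.1328, 0.2217, -0.4749]
Written out (R1..R3):
  (R1) 3.4469 phi_1 - 1.1328 phi_2 + 0.2217 phi_3 = -1.1328
  (R2) -1.1328 phi_1 + 3.4469 phi_2 - 1.1328 phi_3 = 0.2217
  (R3) 0.2217 phi_1 - 1.1328 phi_2 + 3.4469 phi_3 = -0.4749
Gaussian elimination:
  R2 <- R2 - (-1.1328/3.4469) R1 = R2 - (-0.328643) R1:  3.074613 phi_2 - 1.05994 phi_3 = -0.150587
  R3 <- R3 - (0.2217/3.4469) R1 = R3 - (0.064319) R1:  -1.05994 phi_2 + 3.432641 phi_3 = -0.40204
  R3 <- R3 - (-1.05994/3.074613) R2 = R3 - (-0.344739) R2:  3.067238 phi_3 = -0.453953
Back-substitution:
  phi_hat_3 = -0.453953 / 3.067238 = -0.148001
  phi_hat_2 = (-0.150587 - (-1.05994)(-0.148001)) / 3.074613 = -0.099999
  phi_hat_1 = (-1.1328 - (-1.1328)(-0.099999) - (0.2217)(-0.148001)) / 3.4469 = -0.351988
So phi_hat = [-0.3520, -0.1000, -0.1480].
Therefore phi_hat_1 = -0.3520.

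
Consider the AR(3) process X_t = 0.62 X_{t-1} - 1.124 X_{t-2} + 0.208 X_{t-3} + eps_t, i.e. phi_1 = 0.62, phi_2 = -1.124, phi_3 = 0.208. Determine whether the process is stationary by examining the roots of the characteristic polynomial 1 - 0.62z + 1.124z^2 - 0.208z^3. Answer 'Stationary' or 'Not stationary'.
\text{Not stationary}

The AR(p) characteristic polynomial is P(z) = 1 - 0.62z + 1.124z^2 - 0.208z^3.
Stationarity requires all roots to lie outside the unit circle, i.e. |z| > 1 for every root.
Degree 3: look for a simple real root z0 first, then factor out (1 - z/z0) and solve the remaining quadratic.
Testing z0 = 5: P(5) = 1 + (-0.62)(5) + (1.124)(5)^2 + (-0.208)(5)^3
  = 1 + (-3.1) + (28.1) + (-26) = 0.  So z_0 = 5 is a root, |z_0| = 5.
Divide out the factor (1 - 0.2 z) = (1 - z/z0) (since 1/z0 = 0.2):
  P(z) = (1 - 0.2 z)(1 + (-0.42) z + (1.04) z^2)
  [check: z-coef -0.42 - (0.2) = -0.62; z^2-coef 1.04 - (0.2)(-0.42) = 1.124; z^3-coef -(0.2)(1.04) = -0.208.]
Remaining roots from the quadratic factor 1 + (-0.42) z + (1.04) z^2:
  Set 1 + (-0.42) z + (1.04) z^2 = 0, i.e. a z^2 + b z + c = 0 with a = 1.04, b = -0.42, c = 1.
  Discriminant D = b^2 - 4ac = (-0.42)^2 - 4*(1.04)*1 = 0.1764 - (4.16) = -3.9836.
  D < 0, so the roots are the complex-conjugate pair z = (-b +/- i sqrt(-D)) / (2a) = 0.2019 +/- 0.9596i.
  For a conjugate pair |z|^2 = z * conj(z) = (product of roots) = c/a = 1/(1.04) = 0.961538, so |z| = sqrt(0.961538) = 0.9806 for both roots.
Moduli of all roots: 5.0000, 0.9806, 0.9806.
All moduli strictly greater than 1? No.
Verdict: Not stationary.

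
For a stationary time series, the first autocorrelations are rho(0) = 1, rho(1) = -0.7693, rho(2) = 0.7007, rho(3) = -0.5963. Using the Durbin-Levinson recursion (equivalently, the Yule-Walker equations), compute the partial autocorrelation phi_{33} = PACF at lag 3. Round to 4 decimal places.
\phi_{33} = 0.0110

The PACF at lag k is phi_{kk}, the last component of the solution
to the Yule-Walker system G_k phi = r_k where
  (G_k)_{ij} = rho(|i - j|), (r_k)_i = rho(i), i,j = 1..k.
Equivalently, Durbin-Levinson gives phi_{kk} iteratively:
  phi_{11} = rho(1)
  phi_{kk} = [rho(k) - sum_{j=1..k-1} phi_{k-1,j} rho(k-j)]
            / [1 - sum_{j=1..k-1} phi_{k-1,j} rho(j)],
  phi_{k,j} = phi_{k-1,j} - phi_{kk} phi_{k-1,k-j},  j = 1..k-1.
Step k = 1:
  phi_11 = rho(1) = -0.7693.
Step k = 2:
  phi_22 = [rho(2) - phi_11 rho(1)] / [1 - phi_11 rho(1)] = [0.7007 - (-0.7693)(-0.7693)] / [1 - (-0.7693)(-0.7693)]
         = 0.10887751 / 0.40817751 = 0.266741.
  Update: phi_21 = phi_11 - phi_22 phi_11 = -0.7693 - (0.266741)(-0.7693) = -0.564096.
Step k = 3:
  phi_33 = [rho(3) - phi_21 rho(2) - phi_22 rho(1)] / [1 - phi_21 rho(1) - phi_22 rho(2)]
    numerator   = -0.5963 - (-0.564096)(0.7007) - (0.266741)(-0.7693) = 0.00416593
    denominator = 1 - (-0.564096)(-0.7693) - (0.266741)(0.7007) = 0.37913546
  phi_33 = 0.00416593 / 0.37913546 = 0.011.
Therefore phi_{33} = 0.0110.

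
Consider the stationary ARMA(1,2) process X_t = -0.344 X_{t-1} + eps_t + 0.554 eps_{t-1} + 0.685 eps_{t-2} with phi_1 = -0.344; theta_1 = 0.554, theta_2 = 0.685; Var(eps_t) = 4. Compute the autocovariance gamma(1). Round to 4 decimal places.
\gamma(1) = 0.7687

Multiply the model equation by X_{t-k} and take expectations. With theta_0 = psi_0 = 1 and psi_j the MA(infinity) weights, this gives
  gamma(k) - sum_i phi_i gamma(k-i) = c_k,
  c_k = sigma^2 * sum_{j=k..q} theta_j psi_{j-k}   (c_k = 0 for k > q),
using gamma(-m) = gamma(m).
psi-weights needed (psi_j = theta_j + sum_i phi_i psi_{j-i}):
  psi_1 = theta_1 + phi_1 = 0.554 + (-0.344) = 0.21
  psi_2 = theta_2 + phi_1 psi_1 = 0.685 + (-0.344)(0.21) = 0.61276
Right-hand sides:
  c_0 = sigma^2 (1 + theta_1 psi_1 + theta_2 psi_2) = 4 * (1 + (0.554)(0.21) + (0.685)(0.61276)) = 4 * 1.536081 = 6.144322
  c_1 = sigma^2 (theta_1 + theta_2 psi_1) = 4 * (0.554 + (0.685)(0.21)) = 2.7914
  c_2 = sigma^2 theta_2 = 4 * (0.685) = 2.74
Equations for k = 0 and k = 1 (AR order 1):
  gamma(0) = phi_1 gamma(1) + c_0
  gamma(1) = phi_1 gamma(0) + c_1
Substituting the second into the first: gamma(0) (1 - phi_1^2) = c_0 + phi_1 c_1, so
  gamma(0) = (c_0 + phi_1 c_1) / (1 - phi_1^2) = (6.144322 + (-0.344)(2.7914)) / (1 - (-0.344)^2) = 5.184081 / 0.881664 = 5.879883.
  gamma(1) = phi_1 gamma(0) + c_1 = (-0.344)(5.879883) + (2.7914) = 0.76872.
Therefore gamma(1) = 0.7687 (to 4 decimal places).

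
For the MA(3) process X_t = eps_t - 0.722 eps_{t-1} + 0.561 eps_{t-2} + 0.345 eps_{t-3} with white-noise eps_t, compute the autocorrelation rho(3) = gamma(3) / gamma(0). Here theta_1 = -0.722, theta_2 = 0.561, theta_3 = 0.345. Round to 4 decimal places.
\rho(3) = 0.1765

For an MA(q) process with theta_0 = 1, the autocovariance is
  gamma(k) = sigma^2 * sum_{i=0..q-k} theta_i * theta_{i+k},
and rho(k) = gamma(k) / gamma(0). Sigma^2 cancels.
  numerator   = (1)*(0.345) = 0.345.
  denominator = (1)^2 + (-0.722)^2 + (0.561)^2 + (0.345)^2 = 1.95503.
  rho(3) = 0.345 / 1.95503 = 0.1765.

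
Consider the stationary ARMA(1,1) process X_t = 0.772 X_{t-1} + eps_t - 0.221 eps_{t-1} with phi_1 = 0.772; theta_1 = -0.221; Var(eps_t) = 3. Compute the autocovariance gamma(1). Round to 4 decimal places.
\gamma(1) = 3.3934

Multiply the model equation by X_{t-k} and take expectations. With theta_0 = psi_0 = 1 and psi_j the MA(infinity) weights, this gives
  gamma(k) - sum_i phi_i gamma(k-i) = c_k,
  c_k = sigma^2 * sum_{j=k..q} theta_j psi_{j-k}   (c_k = 0 for k > q),
using gamma(-m) = gamma(m).
psi-weights needed (psi_j = theta_j + sum_i phi_i psi_{j-i}):
  psi_1 = theta_1 + phi_1 = -0.221 + (0.772) = 0.551
Right-hand sides:
  c_0 = sigma^2 (1 + theta_1 psi_1) = 3 * (1 + (-0.221)(0.551)) = 3 * 0.878229 = 2.634687
  c_1 = sigma^2 theta_1 = 3 * (-0.221) = -0.663
  c_2 = 0
Equations for k = 0 and k = 1 (AR order 1):
  gamma(0) = phi_1 gamma(1) + c_0
  gamma(1) = phi_1 gamma(0) + c_1
Substituting the second into the first: gamma(0) (1 - phi_1^2) = c_0 + phi_1 c_1, so
  gamma(0) = (c_0 + phi_1 c_1) / (1 - phi_1^2) = (2.634687 + (0.772)(-0.663)) / (1 - (0.772)^2) = 2.122851 / 0.404016 = 5.254374.
  gamma(1) = phi_1 gamma(0) + c_1 = (0.772)(5.254374) + (-0.663) = 3.393376.
Therefore gamma(1) = 3.3934 (to 4 decimal places).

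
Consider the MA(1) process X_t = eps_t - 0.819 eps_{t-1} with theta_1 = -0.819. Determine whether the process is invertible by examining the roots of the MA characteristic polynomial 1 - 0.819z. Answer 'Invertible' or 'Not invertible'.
\text{Invertible}

The MA(q) characteristic polynomial is P(z) = 1 - 0.819z.
Invertibility requires all roots to lie outside the unit circle, i.e. |z| > 1 for every root.
This is linear in z: 1 + (-0.819) z = 0  =>  z = -1/(-0.819) = 1.221001,  |z| = 1.221001.
Moduli of all roots: 1.2210.
All moduli strictly greater than 1? Yes.
Verdict: Invertible.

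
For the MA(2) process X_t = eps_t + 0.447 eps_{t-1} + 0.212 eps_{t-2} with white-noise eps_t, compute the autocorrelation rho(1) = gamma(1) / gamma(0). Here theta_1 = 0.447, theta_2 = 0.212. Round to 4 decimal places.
\rho(1) = 0.4352

For an MA(q) process with theta_0 = 1, the autocovariance is
  gamma(k) = sigma^2 * sum_{i=0..q-k} theta_i * theta_{i+k},
and rho(k) = gamma(k) / gamma(0). Sigma^2 cancels.
  numerator   = (1)*(0.447) + (0.447)*(0.212) = 0.541764.
  denominator = (1)^2 + (0.447)^2 + (0.212)^2 = 1.244753.
  rho(1) = 0.541764 / 1.244753 = 0.4352.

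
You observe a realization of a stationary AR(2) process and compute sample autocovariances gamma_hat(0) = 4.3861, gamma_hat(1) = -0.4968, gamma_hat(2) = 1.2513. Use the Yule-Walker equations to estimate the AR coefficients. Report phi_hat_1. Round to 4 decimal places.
\hat\phi_{1} = -0.0820

The Yule-Walker equations for an AR(p) process read, in matrix form,
  Gamma_p phi = r_p,   with   (Gamma_p)_{ij} = gamma(|i - j|),
                       (r_p)_i = gamma(i),   i,j = 1..p.
Substitute the sample gammas (Toeplitz matrix and right-hand side of size 2):
  Gamma_p = [[4.3861, -0.4968], [-0.4968, 4.3861]]
  r_p     = [-0.4968, 1.2513]
Written out:
  4.3861 phi_1 - 0.4968 phi_2 = -0.4968
  -0.4968 phi_1 + 4.3861 phi_2 = 1.2513
Solve by Cramer's rule:
  det = gamma(0)^2 - gamma(1)^2 = (4.3861)^2 - (-0.4968)^2 = 19.23787321 - 0.24681024 = 18.99106297
  phi_hat_1 = [gamma(1) gamma(0) - gamma(1) gamma(2)] / det = [(-0.4968)(4.3861) - (-0.4968)(1.2513)] / 18.99106297 = -1.55736864 / 18.99106297 = -0.082
  phi_hat_2 = [gamma(0) gamma(2) - gamma(1)^2] / det = [(4.3861)(1.2513) - (-0.4968)^2] / 18.99106297 = 5.24151669 / 18.99106297 = 0.276
So phi_hat = [-0.0820, 0.2760].
Therefore phi_hat_1 = -0.0820.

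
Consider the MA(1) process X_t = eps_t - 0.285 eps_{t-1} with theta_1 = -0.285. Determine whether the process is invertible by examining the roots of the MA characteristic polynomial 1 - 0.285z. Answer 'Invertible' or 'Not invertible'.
\text{Invertible}

The MA(q) characteristic polynomial is P(z) = 1 - 0.285z.
Invertibility requires all roots to lie outside the unit circle, i.e. |z| > 1 for every root.
This is linear in z: 1 + (-0.285) z = 0  =>  z = -1/(-0.285) = 3.508772,  |z| = 3.508772.
Moduli of all roots: 3.5088.
All moduli strictly greater than 1? Yes.
Verdict: Invertible.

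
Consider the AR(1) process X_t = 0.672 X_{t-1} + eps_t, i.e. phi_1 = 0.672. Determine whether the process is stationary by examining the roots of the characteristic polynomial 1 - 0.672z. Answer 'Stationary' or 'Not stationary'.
\text{Stationary}

The AR(p) characteristic polynomial is P(z) = 1 - 0.672z.
Stationarity requires all roots to lie outside the unit circle, i.e. |z| > 1 for every root.
This is linear in z: 1 + (-0.672) z = 0  =>  z = -1/(-0.672) = 1.488095,  |z| = 1.488095.
Moduli of all roots: 1.4881.
All moduli strictly greater than 1? Yes.
Verdict: Stationary.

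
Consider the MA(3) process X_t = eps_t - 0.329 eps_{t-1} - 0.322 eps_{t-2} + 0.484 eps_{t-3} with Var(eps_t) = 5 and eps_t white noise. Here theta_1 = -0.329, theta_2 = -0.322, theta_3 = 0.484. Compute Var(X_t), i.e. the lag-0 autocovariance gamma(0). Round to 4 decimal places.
\gamma(0) = 7.2309

For an MA(q) process X_t = eps_t + sum_i theta_i eps_{t-i} with
Var(eps_t) = sigma^2, the variance is
  gamma(0) = sigma^2 * (1 + sum_i theta_i^2).
  sum_i theta_i^2 = (-0.329)^2 + (-0.322)^2 + (0.484)^2 = 0.108241 + 0.103684 + 0.234256 = 0.446181.
  gamma(0) = 5 * (1 + 0.446181) = 5 * 1.446181 = 7.230905, which rounds to 7.2309.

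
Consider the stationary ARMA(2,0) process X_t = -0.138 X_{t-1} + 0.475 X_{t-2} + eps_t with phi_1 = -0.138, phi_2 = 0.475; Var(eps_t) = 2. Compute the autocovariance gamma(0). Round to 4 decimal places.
\gamma(0) = 2.7744

Multiply the model equation by X_{t-k} and take expectations. With theta_0 = psi_0 = 1 and psi_j the MA(infinity) weights, this gives
  gamma(k) - sum_i phi_i gamma(k-i) = c_k,
  c_k = sigma^2 * sum_{j=k..q} theta_j psi_{j-k}   (c_k = 0 for k > q),
using gamma(-m) = gamma(m).
Pure AR (q = 0): c_0 = sigma^2 = 2, c_k = 0 for k >= 1.
Equations for k = 0, 1, 2 (AR order 2, c_2 = 0):
  (E0) gamma(0) = phi_1 gamma(1) + phi_2 gamma(2) + c_0
  (E1) gamma(1) = phi_1 gamma(0) + phi_2 gamma(1) + c_1
  (E2) gamma(2) = phi_1 gamma(1) + phi_2 gamma(0)
From (E1): gamma(1) = A gamma(0) + B with
  A = phi_1 / (1 - phi_2) = -0.138 / 0.525 = -0.262857,   B = c_1 / (1 - phi_2) = 0 / 0.525 = 0.
Insert (E2) into (E0): gamma(0) (1 - phi_2^2) = phi_1 (1 + phi_2) gamma(1) + c_0.
  phi_1 (1 + phi_2) = (-0.138)(1.475) = -0.20355,   1 - phi_2^2 = 0.774375.
Replace gamma(1) by A gamma(0) + B and collect gamma(0):
  gamma(0) [0.774375 - (-0.20355)(-0.262857)] = c_0 = 2
  gamma(0) * 0.72087 = 2
  gamma(0) = 2 / 0.72087 = 2.774424.
Therefore gamma(0) = 2.7744 (to 4 decimal places).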